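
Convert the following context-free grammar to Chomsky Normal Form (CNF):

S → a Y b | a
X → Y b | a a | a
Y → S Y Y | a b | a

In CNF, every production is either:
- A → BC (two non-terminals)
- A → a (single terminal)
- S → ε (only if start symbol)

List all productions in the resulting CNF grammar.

TA → a; TB → b; S → a; X → a; Y → a; S → TA X0; X0 → Y TB; X → Y TB; X → TA TA; Y → S X1; X1 → Y Y; Y → TA TB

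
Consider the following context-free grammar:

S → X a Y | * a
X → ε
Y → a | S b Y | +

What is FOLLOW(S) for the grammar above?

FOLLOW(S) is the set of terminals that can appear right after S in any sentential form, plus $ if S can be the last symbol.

We compute FOLLOW(S) using the standard algorithm.
FOLLOW(S) starts with {$}.
FIRST(S) = {*, a}
FIRST(X) = {ε}
FIRST(Y) = {*, +, a}
FOLLOW(S) = {$, b}
FOLLOW(X) = {a}
FOLLOW(Y) = {$, b}
Therefore, FOLLOW(S) = {$, b}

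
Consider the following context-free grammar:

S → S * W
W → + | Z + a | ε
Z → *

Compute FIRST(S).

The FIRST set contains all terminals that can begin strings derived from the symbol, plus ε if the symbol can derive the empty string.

We compute FIRST(S) using the standard algorithm.
FIRST(S) = {}
FIRST(W) = {*, +, ε}
FIRST(Z) = {*}
Therefore, FIRST(S) = {}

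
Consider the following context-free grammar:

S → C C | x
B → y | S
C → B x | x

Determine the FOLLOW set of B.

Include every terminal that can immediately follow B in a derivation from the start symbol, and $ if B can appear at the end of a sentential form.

We compute FOLLOW(B) using the standard algorithm.
FOLLOW(S) starts with {$}.
FIRST(B) = {x, y}
FIRST(C) = {x, y}
FIRST(S) = {x, y}
FOLLOW(B) = {x}
FOLLOW(C) = {$, x, y}
FOLLOW(S) = {$, x}
Therefore, FOLLOW(B) = {x}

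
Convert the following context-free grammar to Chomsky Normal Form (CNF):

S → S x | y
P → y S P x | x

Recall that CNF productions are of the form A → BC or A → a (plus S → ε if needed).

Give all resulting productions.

TX → x; S → y; TY → y; P → x; S → S TX; P → TY X0; X0 → S X1; X1 → P TX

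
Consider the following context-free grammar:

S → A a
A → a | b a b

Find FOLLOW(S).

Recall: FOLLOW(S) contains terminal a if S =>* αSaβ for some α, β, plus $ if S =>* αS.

We compute FOLLOW(S) using the standard algorithm.
FOLLOW(S) starts with {$}.
FIRST(A) = {a, b}
FIRST(S) = {a, b}
FOLLOW(A) = {a}
FOLLOW(S) = {$}
Therefore, FOLLOW(S) = {$}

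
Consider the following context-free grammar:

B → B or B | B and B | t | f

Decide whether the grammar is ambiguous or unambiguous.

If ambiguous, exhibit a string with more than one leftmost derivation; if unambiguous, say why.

Ambiguous - the string 'f or f or t or t' has two distinct leftmost derivations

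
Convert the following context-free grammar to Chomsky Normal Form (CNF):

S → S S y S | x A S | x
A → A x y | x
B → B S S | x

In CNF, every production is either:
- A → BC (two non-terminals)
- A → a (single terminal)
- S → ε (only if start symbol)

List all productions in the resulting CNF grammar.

TY → y; TX → x; S → x; A → x; B → x; S → S X0; X0 → S X1; X1 → TY S; S → TX X2; X2 → A S; A → A X3; X3 → TX TY; B → B X4; X4 → S S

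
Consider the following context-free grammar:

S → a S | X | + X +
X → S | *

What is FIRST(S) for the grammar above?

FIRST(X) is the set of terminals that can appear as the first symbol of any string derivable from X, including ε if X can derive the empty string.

We compute FIRST(S) using the standard algorithm.
FIRST(S) = {*, +, a}
FIRST(X) = {*, +, a}
Therefore, FIRST(S) = {*, +, a}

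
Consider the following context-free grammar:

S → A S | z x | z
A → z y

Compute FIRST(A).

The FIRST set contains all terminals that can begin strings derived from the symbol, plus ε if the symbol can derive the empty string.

We compute FIRST(A) using the standard algorithm.
FIRST(A) = {z}
FIRST(S) = {z}
Therefore, FIRST(A) = {z}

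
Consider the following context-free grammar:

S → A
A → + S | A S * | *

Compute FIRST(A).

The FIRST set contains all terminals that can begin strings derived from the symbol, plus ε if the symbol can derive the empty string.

We compute FIRST(A) using the standard algorithm.
FIRST(A) = {*, +}
FIRST(S) = {*, +}
Therefore, FIRST(A) = {*, +}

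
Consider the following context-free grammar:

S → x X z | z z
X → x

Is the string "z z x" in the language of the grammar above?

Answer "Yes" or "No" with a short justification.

No - no valid derivation exists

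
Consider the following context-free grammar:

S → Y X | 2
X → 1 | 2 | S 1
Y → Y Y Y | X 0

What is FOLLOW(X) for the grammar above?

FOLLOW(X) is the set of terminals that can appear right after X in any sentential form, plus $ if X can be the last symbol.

We compute FOLLOW(X) using the standard algorithm.
FOLLOW(S) starts with {$}.
FIRST(S) = {1, 2}
FIRST(X) = {1, 2}
FIRST(Y) = {1, 2}
FOLLOW(S) = {$, 1}
FOLLOW(X) = {$, 0, 1}
FOLLOW(Y) = {1, 2}
Therefore, FOLLOW(X) = {$, 0, 1}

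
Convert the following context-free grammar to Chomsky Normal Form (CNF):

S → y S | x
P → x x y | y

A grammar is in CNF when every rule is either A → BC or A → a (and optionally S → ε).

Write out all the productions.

TY → y; S → x; TX → x; P → y; S → TY S; P → TX X0; X0 → TX TY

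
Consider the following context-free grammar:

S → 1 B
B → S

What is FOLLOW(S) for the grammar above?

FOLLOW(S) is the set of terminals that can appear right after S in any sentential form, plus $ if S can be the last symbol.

We compute FOLLOW(S) using the standard algorithm.
FOLLOW(S) starts with {$}.
FIRST(B) = {1}
FIRST(S) = {1}
FOLLOW(B) = {$}
FOLLOW(S) = {$}
Therefore, FOLLOW(S) = {$}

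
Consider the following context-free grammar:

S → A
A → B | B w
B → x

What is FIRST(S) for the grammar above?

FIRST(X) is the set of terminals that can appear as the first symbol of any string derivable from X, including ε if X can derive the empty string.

We compute FIRST(S) using the standard algorithm.
FIRST(A) = {x}
FIRST(B) = {x}
FIRST(S) = {x}
Therefore, FIRST(S) = {x}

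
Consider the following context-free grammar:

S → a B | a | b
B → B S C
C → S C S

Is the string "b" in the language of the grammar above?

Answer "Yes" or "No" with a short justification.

Yes - a valid derivation exists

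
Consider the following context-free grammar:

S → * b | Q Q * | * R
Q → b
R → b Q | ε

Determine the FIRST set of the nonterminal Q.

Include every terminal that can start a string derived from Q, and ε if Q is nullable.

We compute FIRST(Q) using the standard algorithm.
FIRST(Q) = {b}
FIRST(R) = {b, ε}
FIRST(S) = {*, b}
Therefore, FIRST(Q) = {b}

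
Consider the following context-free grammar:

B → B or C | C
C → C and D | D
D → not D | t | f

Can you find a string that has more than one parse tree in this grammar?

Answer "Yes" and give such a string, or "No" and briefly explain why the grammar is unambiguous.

No - the grammar is unambiguous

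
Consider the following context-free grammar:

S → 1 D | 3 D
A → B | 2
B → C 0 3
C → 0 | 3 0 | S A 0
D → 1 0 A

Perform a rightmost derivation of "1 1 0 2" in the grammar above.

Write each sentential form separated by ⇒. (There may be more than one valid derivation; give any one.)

S ⇒ 1 D ⇒ 1 1 0 A ⇒ 1 1 0 2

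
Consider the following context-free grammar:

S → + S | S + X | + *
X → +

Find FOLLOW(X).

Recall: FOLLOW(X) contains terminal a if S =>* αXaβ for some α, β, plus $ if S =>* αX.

We compute FOLLOW(X) using the standard algorithm.
FOLLOW(S) starts with {$}.
FIRST(S) = {+}
FIRST(X) = {+}
FOLLOW(S) = {$, +}
FOLLOW(X) = {$, +}
Therefore, FOLLOW(X) = {$, +}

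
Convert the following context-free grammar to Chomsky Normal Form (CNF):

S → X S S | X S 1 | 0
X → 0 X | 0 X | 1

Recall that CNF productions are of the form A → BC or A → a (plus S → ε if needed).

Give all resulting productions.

T1 → 1; S → 0; T0 → 0; X → 1; S → X X0; X0 → S S; S → X X1; X1 → S T1; X → T0 X; X → T0 X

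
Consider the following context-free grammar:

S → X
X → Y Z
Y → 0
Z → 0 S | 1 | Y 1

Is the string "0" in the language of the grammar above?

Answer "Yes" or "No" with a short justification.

No - no valid derivation exists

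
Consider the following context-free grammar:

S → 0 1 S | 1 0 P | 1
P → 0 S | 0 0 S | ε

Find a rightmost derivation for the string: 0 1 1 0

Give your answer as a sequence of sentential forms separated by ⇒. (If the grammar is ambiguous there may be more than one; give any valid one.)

S ⇒ 0 1 S ⇒ 0 1 1 0 P ⇒ 0 1 1 0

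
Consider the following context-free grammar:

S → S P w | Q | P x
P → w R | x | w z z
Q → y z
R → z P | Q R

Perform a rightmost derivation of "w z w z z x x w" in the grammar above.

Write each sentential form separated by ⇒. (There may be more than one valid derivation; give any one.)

S ⇒ S P w ⇒ S x w ⇒ P x x w ⇒ w R x x w ⇒ w z P x x w ⇒ w z w z z x x w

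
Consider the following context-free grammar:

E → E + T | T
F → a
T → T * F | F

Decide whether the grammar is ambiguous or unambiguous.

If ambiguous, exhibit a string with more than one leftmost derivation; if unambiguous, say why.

Unambiguous - every string in the language has a unique leftmost derivation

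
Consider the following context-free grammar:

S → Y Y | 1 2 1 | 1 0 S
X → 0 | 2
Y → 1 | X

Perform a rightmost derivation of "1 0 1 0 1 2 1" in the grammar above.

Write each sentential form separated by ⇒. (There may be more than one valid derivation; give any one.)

S ⇒ 1 0 S ⇒ 1 0 1 0 S ⇒ 1 0 1 0 1 2 1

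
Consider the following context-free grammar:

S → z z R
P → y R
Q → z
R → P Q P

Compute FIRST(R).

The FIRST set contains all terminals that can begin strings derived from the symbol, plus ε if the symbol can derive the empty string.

We compute FIRST(R) using the standard algorithm.
FIRST(P) = {y}
FIRST(Q) = {z}
FIRST(R) = {y}
FIRST(S) = {z}
Therefore, FIRST(R) = {y}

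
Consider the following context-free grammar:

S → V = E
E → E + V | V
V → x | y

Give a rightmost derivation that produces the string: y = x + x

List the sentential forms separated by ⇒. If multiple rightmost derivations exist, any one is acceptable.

S ⇒ V = E ⇒ V = E + V ⇒ V = E + x ⇒ V = V + x ⇒ V = x + x ⇒ y = x + x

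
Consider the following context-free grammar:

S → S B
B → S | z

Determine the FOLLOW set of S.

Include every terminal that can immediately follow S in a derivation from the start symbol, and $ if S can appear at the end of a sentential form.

We compute FOLLOW(S) using the standard algorithm.
FOLLOW(S) starts with {$}.
FIRST(B) = {z}
FIRST(S) = {}
FOLLOW(B) = {$, z}
FOLLOW(S) = {$, z}
Therefore, FOLLOW(S) = {$, z}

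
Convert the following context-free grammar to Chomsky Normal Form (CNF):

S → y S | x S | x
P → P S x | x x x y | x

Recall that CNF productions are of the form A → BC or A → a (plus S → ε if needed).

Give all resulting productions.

TY → y; TX → x; S → x; P → x; S → TY S; S → TX S; P → P X0; X0 → S TX; P → TX X1; X1 → TX X2; X2 → TX TY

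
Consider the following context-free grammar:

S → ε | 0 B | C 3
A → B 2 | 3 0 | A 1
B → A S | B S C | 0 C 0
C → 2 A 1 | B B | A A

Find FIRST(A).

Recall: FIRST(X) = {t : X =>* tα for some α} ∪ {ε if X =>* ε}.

We compute FIRST(A) using the standard algorithm.
FIRST(A) = {0, 3}
FIRST(B) = {0, 3}
FIRST(C) = {0, 2, 3}
FIRST(S) = {0, 2, 3, ε}
Therefore, FIRST(A) = {0, 3}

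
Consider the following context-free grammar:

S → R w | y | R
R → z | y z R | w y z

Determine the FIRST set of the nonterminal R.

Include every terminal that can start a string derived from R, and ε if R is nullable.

We compute FIRST(R) using the standard algorithm.
FIRST(R) = {w, y, z}
FIRST(S) = {w, y, z}
Therefore, FIRST(R) = {w, y, z}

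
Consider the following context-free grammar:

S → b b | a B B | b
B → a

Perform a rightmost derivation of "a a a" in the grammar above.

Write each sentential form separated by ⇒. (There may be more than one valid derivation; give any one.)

S ⇒ a B B ⇒ a B a ⇒ a a a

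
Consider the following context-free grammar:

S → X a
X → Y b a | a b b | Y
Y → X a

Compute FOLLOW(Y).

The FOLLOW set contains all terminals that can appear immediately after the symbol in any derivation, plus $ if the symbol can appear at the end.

We compute FOLLOW(Y) using the standard algorithm.
FOLLOW(S) starts with {$}.
FIRST(S) = {a}
FIRST(X) = {a}
FIRST(Y) = {a}
FOLLOW(S) = {$}
FOLLOW(X) = {a}
FOLLOW(Y) = {a, b}
Therefore, FOLLOW(Y) = {a, b}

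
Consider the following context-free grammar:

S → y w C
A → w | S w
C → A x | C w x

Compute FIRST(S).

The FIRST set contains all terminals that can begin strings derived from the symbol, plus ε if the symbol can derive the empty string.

We compute FIRST(S) using the standard algorithm.
FIRST(A) = {w, y}
FIRST(C) = {w, y}
FIRST(S) = {y}
Therefore, FIRST(S) = {y}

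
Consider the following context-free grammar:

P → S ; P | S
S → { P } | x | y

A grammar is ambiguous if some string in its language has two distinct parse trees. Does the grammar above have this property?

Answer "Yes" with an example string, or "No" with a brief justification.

No - the grammar is unambiguous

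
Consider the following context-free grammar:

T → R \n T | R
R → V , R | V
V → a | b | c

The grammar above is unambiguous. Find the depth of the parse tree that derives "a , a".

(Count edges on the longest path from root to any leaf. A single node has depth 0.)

4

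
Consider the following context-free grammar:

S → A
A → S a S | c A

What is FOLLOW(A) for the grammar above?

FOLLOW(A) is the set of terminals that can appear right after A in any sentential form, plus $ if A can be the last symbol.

We compute FOLLOW(A) using the standard algorithm.
FOLLOW(S) starts with {$}.
FIRST(A) = {c}
FIRST(S) = {c}
FOLLOW(A) = {$, a}
FOLLOW(S) = {$, a}
Therefore, FOLLOW(A) = {$, a}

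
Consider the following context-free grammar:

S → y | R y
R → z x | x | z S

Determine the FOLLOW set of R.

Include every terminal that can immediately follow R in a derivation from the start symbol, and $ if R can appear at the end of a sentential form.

We compute FOLLOW(R) using the standard algorithm.
FOLLOW(S) starts with {$}.
FIRST(R) = {x, z}
FIRST(S) = {x, y, z}
FOLLOW(R) = {y}
FOLLOW(S) = {$, y}
Therefore, FOLLOW(R) = {y}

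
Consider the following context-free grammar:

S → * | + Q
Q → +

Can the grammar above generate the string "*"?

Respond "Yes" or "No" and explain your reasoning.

Yes - a valid derivation exists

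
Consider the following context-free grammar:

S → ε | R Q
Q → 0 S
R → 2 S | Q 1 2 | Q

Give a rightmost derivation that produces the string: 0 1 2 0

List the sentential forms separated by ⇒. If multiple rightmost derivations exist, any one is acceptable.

S ⇒ R Q ⇒ R 0 S ⇒ R 0 ⇒ Q 1 2 0 ⇒ 0 S 1 2 0 ⇒ 0 1 2 0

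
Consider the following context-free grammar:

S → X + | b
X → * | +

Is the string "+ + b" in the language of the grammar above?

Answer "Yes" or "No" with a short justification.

No - no valid derivation exists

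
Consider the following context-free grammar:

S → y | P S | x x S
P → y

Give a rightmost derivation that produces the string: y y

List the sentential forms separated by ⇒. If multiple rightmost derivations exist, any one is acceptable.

S ⇒ P S ⇒ P y ⇒ y y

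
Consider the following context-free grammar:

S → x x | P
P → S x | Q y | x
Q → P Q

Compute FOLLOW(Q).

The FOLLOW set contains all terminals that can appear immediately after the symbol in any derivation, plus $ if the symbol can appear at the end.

We compute FOLLOW(Q) using the standard algorithm.
FOLLOW(S) starts with {$}.
FIRST(P) = {x}
FIRST(Q) = {x}
FIRST(S) = {x}
FOLLOW(P) = {$, x}
FOLLOW(Q) = {y}
FOLLOW(S) = {$, x}
Therefore, FOLLOW(Q) = {y}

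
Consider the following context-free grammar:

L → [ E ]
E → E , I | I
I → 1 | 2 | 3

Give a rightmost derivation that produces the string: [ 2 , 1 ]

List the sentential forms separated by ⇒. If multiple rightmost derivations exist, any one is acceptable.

L ⇒ [ E ] ⇒ [ E , I ] ⇒ [ E , 1 ] ⇒ [ I , 1 ] ⇒ [ 2 , 1 ]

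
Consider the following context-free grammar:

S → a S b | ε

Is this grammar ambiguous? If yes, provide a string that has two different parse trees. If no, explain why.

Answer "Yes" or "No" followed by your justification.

No - the grammar is unambiguous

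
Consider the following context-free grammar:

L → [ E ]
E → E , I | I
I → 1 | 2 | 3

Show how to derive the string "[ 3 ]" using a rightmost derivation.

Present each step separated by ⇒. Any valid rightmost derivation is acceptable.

L ⇒ [ E ] ⇒ [ I ] ⇒ [ 3 ]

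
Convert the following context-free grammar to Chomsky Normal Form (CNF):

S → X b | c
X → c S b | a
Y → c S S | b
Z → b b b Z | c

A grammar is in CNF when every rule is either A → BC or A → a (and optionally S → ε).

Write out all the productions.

TB → b; S → c; TC → c; X → a; Y → b; Z → c; S → X TB; X → TC X0; X0 → S TB; Y → TC X1; X1 → S S; Z → TB X2; X2 → TB X3; X3 → TB Z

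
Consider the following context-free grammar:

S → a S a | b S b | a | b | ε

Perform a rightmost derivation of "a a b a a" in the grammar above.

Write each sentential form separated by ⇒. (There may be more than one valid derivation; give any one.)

S ⇒ a S a ⇒ a a S a a ⇒ a a b a a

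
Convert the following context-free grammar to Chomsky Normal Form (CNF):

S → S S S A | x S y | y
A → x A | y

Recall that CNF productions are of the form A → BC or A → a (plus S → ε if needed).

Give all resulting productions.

TX → x; TY → y; S → y; A → y; S → S X0; X0 → S X1; X1 → S A; S → TX X2; X2 → S TY; A → TX A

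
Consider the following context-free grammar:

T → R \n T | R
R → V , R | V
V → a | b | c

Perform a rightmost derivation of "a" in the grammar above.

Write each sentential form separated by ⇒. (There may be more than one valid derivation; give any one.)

T ⇒ R ⇒ V ⇒ a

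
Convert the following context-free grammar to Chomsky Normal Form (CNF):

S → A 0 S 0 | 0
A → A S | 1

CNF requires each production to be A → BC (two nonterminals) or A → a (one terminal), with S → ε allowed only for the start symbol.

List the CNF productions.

T0 → 0; S → 0; A → 1; S → A X0; X0 → T0 X1; X1 → S T0; A → A S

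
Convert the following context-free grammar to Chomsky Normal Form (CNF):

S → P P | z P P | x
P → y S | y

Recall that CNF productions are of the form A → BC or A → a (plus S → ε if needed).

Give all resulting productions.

TZ → z; S → x; TY → y; P → y; S → P P; S → TZ X0; X0 → P P; P → TY S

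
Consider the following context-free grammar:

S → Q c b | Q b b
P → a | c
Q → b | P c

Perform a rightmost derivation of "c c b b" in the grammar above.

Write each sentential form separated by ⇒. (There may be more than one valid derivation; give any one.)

S ⇒ Q b b ⇒ P c b b ⇒ c c b b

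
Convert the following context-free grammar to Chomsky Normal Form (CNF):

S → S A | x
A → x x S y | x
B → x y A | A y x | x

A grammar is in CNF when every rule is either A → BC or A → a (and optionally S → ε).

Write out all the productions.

S → x; TX → x; TY → y; A → x; B → x; S → S A; A → TX X0; X0 → TX X1; X1 → S TY; B → TX X2; X2 → TY A; B → A X3; X3 → TY TX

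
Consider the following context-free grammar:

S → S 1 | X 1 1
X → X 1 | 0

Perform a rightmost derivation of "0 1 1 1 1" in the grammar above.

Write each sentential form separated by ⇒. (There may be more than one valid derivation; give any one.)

S ⇒ S 1 ⇒ S 1 1 ⇒ X 1 1 1 1 ⇒ 0 1 1 1 1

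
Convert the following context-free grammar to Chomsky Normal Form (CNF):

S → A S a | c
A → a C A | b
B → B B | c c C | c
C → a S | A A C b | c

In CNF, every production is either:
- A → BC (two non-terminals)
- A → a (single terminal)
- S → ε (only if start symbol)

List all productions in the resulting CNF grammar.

TA → a; S → c; A → b; TC → c; B → c; TB → b; C → c; S → A X0; X0 → S TA; A → TA X1; X1 → C A; B → B B; B → TC X2; X2 → TC C; C → TA S; C → A X3; X3 → A X4; X4 → C TB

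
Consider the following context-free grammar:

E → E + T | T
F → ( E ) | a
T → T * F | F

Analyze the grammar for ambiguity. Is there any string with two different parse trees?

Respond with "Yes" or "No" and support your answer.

No - the grammar is unambiguous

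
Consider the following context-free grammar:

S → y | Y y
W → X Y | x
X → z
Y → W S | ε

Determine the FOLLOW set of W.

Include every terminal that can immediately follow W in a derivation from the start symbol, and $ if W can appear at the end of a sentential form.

We compute FOLLOW(W) using the standard algorithm.
FOLLOW(S) starts with {$}.
FIRST(S) = {x, y, z}
FIRST(W) = {x, z}
FIRST(X) = {z}
FIRST(Y) = {x, z, ε}
FOLLOW(S) = {$, x, y, z}
FOLLOW(W) = {x, y, z}
FOLLOW(X) = {x, y, z}
FOLLOW(Y) = {x, y, z}
Therefore, FOLLOW(W) = {x, y, z}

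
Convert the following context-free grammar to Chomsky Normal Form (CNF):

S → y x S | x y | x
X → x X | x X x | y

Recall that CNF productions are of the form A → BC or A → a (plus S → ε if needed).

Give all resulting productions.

TY → y; TX → x; S → x; X → y; S → TY X0; X0 → TX S; S → TX TY; X → TX X; X → TX X1; X1 → X TX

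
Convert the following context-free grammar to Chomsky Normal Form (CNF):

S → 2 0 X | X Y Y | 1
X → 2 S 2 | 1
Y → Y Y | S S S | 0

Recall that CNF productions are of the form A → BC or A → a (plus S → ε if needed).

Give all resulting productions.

T2 → 2; T0 → 0; S → 1; X → 1; Y → 0; S → T2 X0; X0 → T0 X; S → X X1; X1 → Y Y; X → T2 X2; X2 → S T2; Y → Y Y; Y → S X3; X3 → S S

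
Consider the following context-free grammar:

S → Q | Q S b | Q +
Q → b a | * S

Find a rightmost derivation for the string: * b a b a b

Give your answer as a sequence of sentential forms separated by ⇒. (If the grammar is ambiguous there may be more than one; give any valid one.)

S ⇒ Q ⇒ * S ⇒ * Q S b ⇒ * Q Q b ⇒ * Q b a b ⇒ * b a b a b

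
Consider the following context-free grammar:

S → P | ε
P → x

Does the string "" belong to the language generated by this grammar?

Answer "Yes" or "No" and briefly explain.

Yes - a valid derivation exists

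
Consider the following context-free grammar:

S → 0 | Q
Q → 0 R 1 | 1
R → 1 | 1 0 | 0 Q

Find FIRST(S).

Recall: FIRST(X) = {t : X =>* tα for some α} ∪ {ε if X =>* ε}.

We compute FIRST(S) using the standard algorithm.
FIRST(Q) = {0, 1}
FIRST(R) = {0, 1}
FIRST(S) = {0, 1}
Therefore, FIRST(S) = {0, 1}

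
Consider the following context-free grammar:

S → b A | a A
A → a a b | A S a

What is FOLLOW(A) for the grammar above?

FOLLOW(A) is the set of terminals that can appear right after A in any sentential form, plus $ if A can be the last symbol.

We compute FOLLOW(A) using the standard algorithm.
FOLLOW(S) starts with {$}.
FIRST(A) = {a}
FIRST(S) = {a, b}
FOLLOW(A) = {$, a, b}
FOLLOW(S) = {$, a}
Therefore, FOLLOW(A) = {$, a, b}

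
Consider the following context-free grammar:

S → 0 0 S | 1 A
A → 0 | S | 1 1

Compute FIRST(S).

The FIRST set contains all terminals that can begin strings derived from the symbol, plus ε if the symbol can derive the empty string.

We compute FIRST(S) using the standard algorithm.
FIRST(A) = {0, 1}
FIRST(S) = {0, 1}
Therefore, FIRST(S) = {0, 1}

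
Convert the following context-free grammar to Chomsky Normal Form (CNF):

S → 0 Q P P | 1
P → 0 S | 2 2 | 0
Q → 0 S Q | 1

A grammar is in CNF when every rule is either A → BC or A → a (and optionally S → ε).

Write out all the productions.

T0 → 0; S → 1; T2 → 2; P → 0; Q → 1; S → T0 X0; X0 → Q X1; X1 → P P; P → T0 S; P → T2 T2; Q → T0 X2; X2 → S Q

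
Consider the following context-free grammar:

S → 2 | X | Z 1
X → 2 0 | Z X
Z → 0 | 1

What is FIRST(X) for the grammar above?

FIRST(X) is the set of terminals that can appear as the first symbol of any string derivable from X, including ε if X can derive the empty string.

We compute FIRST(X) using the standard algorithm.
FIRST(S) = {0, 1, 2}
FIRST(X) = {0, 1, 2}
FIRST(Z) = {0, 1}
Therefore, FIRST(X) = {0, 1, 2}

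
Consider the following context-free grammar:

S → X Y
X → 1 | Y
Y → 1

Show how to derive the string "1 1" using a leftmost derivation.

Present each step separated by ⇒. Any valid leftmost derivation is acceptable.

S ⇒ X Y ⇒ 1 Y ⇒ 1 1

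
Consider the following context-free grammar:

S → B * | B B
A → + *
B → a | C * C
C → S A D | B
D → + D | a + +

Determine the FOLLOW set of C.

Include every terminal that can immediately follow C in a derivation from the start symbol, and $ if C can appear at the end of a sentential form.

We compute FOLLOW(C) using the standard algorithm.
FOLLOW(S) starts with {$}.
FIRST(A) = {+}
FIRST(B) = {a}
FIRST(C) = {a}
FIRST(D) = {+, a}
FIRST(S) = {a}
FOLLOW(A) = {+, a}
FOLLOW(B) = {$, *, +, a}
FOLLOW(C) = {$, *, +, a}
FOLLOW(D) = {$, *, +, a}
FOLLOW(S) = {$, +}
Therefore, FOLLOW(C) = {$, *, +, a}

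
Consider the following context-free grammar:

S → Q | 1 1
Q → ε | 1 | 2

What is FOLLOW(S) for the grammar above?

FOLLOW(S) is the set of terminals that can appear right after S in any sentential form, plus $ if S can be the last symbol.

We compute FOLLOW(S) using the standard algorithm.
FOLLOW(S) starts with {$}.
FIRST(Q) = {1, 2, ε}
FIRST(S) = {1, 2, ε}
FOLLOW(Q) = {$}
FOLLOW(S) = {$}
Therefore, FOLLOW(S) = {$}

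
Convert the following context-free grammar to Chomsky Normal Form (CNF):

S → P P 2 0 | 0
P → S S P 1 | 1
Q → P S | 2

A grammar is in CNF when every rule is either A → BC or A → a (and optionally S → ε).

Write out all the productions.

T2 → 2; T0 → 0; S → 0; T1 → 1; P → 1; Q → 2; S → P X0; X0 → P X1; X1 → T2 T0; P → S X2; X2 → S X3; X3 → P T1; Q → P S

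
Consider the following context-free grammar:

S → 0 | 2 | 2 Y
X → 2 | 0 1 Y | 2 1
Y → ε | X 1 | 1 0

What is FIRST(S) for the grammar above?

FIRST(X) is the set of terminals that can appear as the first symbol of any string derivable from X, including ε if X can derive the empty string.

We compute FIRST(S) using the standard algorithm.
FIRST(S) = {0, 2}
FIRST(X) = {0, 2}
FIRST(Y) = {0, 1, 2, ε}
Therefore, FIRST(S) = {0, 2}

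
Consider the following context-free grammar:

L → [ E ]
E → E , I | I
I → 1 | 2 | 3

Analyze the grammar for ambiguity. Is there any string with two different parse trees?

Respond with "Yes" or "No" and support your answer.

No - the grammar is unambiguous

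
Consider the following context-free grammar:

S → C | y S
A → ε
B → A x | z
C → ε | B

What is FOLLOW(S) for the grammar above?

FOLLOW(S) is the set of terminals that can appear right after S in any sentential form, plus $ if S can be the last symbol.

We compute FOLLOW(S) using the standard algorithm.
FOLLOW(S) starts with {$}.
FIRST(A) = {ε}
FIRST(B) = {x, z}
FIRST(C) = {x, z, ε}
FIRST(S) = {x, y, z, ε}
FOLLOW(A) = {x}
FOLLOW(B) = {$}
FOLLOW(C) = {$}
FOLLOW(S) = {$}
Therefore, FOLLOW(S) = {$}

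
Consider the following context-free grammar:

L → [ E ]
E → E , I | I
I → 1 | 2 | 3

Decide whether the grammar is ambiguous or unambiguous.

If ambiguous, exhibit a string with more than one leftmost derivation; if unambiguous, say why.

Unambiguous - every string in the language has a unique leftmost derivation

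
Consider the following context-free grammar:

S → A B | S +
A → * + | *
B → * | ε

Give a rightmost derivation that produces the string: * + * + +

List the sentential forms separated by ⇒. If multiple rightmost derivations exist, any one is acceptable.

S ⇒ S + ⇒ S + + ⇒ A B + + ⇒ A * + + ⇒ * + * + +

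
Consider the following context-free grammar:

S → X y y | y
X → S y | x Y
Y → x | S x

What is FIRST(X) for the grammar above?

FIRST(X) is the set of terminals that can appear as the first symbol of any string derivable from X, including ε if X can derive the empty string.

We compute FIRST(X) using the standard algorithm.
FIRST(S) = {x, y}
FIRST(X) = {x, y}
FIRST(Y) = {x, y}
Therefore, FIRST(X) = {x, y}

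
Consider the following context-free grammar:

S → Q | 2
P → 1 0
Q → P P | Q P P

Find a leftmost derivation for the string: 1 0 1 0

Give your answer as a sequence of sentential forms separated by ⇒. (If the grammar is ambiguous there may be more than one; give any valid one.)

S ⇒ Q ⇒ P P ⇒ 1 0 P ⇒ 1 0 1 0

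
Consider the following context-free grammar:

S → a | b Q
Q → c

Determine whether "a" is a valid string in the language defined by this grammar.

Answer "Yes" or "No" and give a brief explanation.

Yes - a valid derivation exists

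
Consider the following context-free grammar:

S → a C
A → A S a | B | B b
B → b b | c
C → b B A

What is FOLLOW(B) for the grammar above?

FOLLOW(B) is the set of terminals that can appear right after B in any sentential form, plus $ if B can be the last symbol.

We compute FOLLOW(B) using the standard algorithm.
FOLLOW(S) starts with {$}.
FIRST(A) = {b, c}
FIRST(B) = {b, c}
FIRST(C) = {b}
FIRST(S) = {a}
FOLLOW(A) = {$, a}
FOLLOW(B) = {$, a, b, c}
FOLLOW(C) = {$, a}
FOLLOW(S) = {$, a}
Therefore, FOLLOW(B) = {$, a, b, c}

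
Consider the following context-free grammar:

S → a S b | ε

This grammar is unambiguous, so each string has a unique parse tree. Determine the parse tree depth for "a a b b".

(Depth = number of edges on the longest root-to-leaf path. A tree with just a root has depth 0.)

3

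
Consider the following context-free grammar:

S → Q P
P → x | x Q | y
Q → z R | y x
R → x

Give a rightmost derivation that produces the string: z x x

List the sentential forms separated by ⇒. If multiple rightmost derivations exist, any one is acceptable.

S ⇒ Q P ⇒ Q x ⇒ z R x ⇒ z x x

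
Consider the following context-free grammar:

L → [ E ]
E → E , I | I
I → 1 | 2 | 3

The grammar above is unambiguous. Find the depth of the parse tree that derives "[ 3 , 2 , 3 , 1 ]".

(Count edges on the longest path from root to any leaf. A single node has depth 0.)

6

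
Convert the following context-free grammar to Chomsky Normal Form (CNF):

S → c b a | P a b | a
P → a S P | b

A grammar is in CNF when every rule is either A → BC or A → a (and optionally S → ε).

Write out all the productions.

TC → c; TB → b; TA → a; S → a; P → b; S → TC X0; X0 → TB TA; S → P X1; X1 → TA TB; P → TA X2; X2 → S P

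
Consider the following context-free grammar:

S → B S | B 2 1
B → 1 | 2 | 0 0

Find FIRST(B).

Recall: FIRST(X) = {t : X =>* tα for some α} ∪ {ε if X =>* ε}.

We compute FIRST(B) using the standard algorithm.
FIRST(B) = {0, 1, 2}
FIRST(S) = {0, 1, 2}
Therefore, FIRST(B) = {0, 1, 2}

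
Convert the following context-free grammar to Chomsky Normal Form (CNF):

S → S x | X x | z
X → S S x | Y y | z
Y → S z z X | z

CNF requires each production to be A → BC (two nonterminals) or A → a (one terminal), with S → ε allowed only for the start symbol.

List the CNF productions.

TX → x; S → z; TY → y; X → z; TZ → z; Y → z; S → S TX; S → X TX; X → S X0; X0 → S TX; X → Y TY; Y → S X1; X1 → TZ X2; X2 → TZ X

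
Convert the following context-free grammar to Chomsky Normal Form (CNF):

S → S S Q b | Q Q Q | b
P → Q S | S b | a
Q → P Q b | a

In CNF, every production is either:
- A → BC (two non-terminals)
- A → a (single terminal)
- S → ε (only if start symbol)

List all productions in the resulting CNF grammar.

TB → b; S → b; P → a; Q → a; S → S X0; X0 → S X1; X1 → Q TB; S → Q X2; X2 → Q Q; P → Q S; P → S TB; Q → P X3; X3 → Q TB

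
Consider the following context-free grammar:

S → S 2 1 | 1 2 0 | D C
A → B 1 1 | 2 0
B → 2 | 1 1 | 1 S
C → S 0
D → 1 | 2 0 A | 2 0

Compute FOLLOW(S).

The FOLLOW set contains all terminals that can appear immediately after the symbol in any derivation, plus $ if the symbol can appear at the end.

We compute FOLLOW(S) using the standard algorithm.
FOLLOW(S) starts with {$}.
FIRST(A) = {1, 2}
FIRST(B) = {1, 2}
FIRST(C) = {1, 2}
FIRST(D) = {1, 2}
FIRST(S) = {1, 2}
FOLLOW(A) = {1, 2}
FOLLOW(B) = {1}
FOLLOW(C) = {$, 0, 1, 2}
FOLLOW(D) = {1, 2}
FOLLOW(S) = {$, 0, 1, 2}
Therefore, FOLLOW(S) = {$, 0, 1, 2}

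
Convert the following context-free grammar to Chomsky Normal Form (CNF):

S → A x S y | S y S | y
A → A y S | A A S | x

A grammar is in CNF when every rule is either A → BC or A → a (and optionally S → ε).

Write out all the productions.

TX → x; TY → y; S → y; A → x; S → A X0; X0 → TX X1; X1 → S TY; S → S X2; X2 → TY S; A → A X3; X3 → TY S; A → A X4; X4 → A S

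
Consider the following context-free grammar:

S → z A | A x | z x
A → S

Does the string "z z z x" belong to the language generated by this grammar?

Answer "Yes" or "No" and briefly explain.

Yes - a valid derivation exists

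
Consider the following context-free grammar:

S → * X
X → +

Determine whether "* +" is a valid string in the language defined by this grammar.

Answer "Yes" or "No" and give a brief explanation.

Yes - a valid derivation exists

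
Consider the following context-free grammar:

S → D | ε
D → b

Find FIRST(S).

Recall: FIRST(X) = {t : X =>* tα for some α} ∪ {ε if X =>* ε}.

We compute FIRST(S) using the standard algorithm.
FIRST(D) = {b}
FIRST(S) = {b, ε}
Therefore, FIRST(S) = {b, ε}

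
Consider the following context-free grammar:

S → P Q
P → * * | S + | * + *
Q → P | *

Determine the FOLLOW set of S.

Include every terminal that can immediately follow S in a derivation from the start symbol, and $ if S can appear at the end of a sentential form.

We compute FOLLOW(S) using the standard algorithm.
FOLLOW(S) starts with {$}.
FIRST(P) = {*}
FIRST(Q) = {*}
FIRST(S) = {*}
FOLLOW(P) = {$, *, +}
FOLLOW(Q) = {$, +}
FOLLOW(S) = {$, +}
Therefore, FOLLOW(S) = {$, +}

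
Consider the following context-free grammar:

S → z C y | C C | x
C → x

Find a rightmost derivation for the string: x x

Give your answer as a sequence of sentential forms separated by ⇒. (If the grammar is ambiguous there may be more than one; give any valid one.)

S ⇒ C C ⇒ C x ⇒ x x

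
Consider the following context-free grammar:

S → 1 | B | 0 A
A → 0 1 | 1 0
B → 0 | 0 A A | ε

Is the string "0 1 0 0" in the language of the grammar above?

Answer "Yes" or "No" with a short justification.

No - no valid derivation exists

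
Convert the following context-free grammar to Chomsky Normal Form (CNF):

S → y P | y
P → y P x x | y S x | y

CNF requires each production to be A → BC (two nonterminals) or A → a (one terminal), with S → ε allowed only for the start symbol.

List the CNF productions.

TY → y; S → y; TX → x; P → y; S → TY P; P → TY X0; X0 → P X1; X1 → TX TX; P → TY X2; X2 → S TX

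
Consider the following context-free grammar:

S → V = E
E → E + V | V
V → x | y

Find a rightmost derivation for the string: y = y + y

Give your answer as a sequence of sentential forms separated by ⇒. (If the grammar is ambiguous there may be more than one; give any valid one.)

S ⇒ V = E ⇒ V = E + V ⇒ V = E + y ⇒ V = V + y ⇒ V = y + y ⇒ y = y + y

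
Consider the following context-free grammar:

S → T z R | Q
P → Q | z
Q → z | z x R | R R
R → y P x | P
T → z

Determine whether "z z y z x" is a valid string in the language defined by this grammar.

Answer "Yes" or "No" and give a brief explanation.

Yes - a valid derivation exists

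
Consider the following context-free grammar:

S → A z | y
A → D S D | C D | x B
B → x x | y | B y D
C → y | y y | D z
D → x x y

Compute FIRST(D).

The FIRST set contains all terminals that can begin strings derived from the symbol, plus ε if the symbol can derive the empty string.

We compute FIRST(D) using the standard algorithm.
FIRST(A) = {x, y}
FIRST(B) = {x, y}
FIRST(C) = {x, y}
FIRST(D) = {x}
FIRST(S) = {x, y}
Therefore, FIRST(D) = {x}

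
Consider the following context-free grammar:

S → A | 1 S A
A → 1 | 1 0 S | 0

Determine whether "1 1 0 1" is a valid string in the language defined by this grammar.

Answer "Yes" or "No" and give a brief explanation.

No - no valid derivation exists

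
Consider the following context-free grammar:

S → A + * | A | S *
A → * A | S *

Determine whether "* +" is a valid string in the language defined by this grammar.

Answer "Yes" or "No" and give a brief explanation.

No - no valid derivation exists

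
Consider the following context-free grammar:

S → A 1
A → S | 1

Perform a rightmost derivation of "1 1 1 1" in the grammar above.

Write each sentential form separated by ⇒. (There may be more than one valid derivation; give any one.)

S ⇒ A 1 ⇒ S 1 ⇒ A 1 1 ⇒ S 1 1 ⇒ A 1 1 1 ⇒ 1 1 1 1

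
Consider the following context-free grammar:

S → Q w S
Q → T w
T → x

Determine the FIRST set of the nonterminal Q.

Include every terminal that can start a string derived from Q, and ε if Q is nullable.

We compute FIRST(Q) using the standard algorithm.
FIRST(Q) = {x}
FIRST(S) = {x}
FIRST(T) = {x}
Therefore, FIRST(Q) = {x}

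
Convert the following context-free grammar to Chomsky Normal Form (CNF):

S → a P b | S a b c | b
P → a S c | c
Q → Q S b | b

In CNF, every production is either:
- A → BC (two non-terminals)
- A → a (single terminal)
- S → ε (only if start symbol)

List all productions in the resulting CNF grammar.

TA → a; TB → b; TC → c; S → b; P → c; Q → b; S → TA X0; X0 → P TB; S → S X1; X1 → TA X2; X2 → TB TC; P → TA X3; X3 → S TC; Q → Q X4; X4 → S TB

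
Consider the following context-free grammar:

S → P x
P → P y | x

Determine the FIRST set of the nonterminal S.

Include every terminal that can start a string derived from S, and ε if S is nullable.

We compute FIRST(S) using the standard algorithm.
FIRST(P) = {x}
FIRST(S) = {x}
Therefore, FIRST(S) = {x}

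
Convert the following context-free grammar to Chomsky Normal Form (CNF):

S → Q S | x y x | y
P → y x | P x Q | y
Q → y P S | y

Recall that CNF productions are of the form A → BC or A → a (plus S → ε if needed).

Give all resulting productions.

TX → x; TY → y; S → y; P → y; Q → y; S → Q S; S → TX X0; X0 → TY TX; P → TY TX; P → P X1; X1 → TX Q; Q → TY X2; X2 → P S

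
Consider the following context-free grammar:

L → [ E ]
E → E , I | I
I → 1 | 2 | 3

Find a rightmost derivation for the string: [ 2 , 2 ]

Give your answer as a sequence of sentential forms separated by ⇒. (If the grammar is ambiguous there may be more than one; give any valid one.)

L ⇒ [ E ] ⇒ [ E , I ] ⇒ [ E , 2 ] ⇒ [ I , 2 ] ⇒ [ 2 , 2 ]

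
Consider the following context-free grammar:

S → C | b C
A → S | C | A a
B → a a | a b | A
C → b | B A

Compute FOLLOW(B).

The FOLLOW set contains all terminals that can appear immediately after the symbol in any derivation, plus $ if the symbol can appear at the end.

We compute FOLLOW(B) using the standard algorithm.
FOLLOW(S) starts with {$}.
FIRST(A) = {a, b}
FIRST(B) = {a, b}
FIRST(C) = {a, b}
FIRST(S) = {a, b}
FOLLOW(A) = {$, a, b}
FOLLOW(B) = {a, b}
FOLLOW(C) = {$, a, b}
FOLLOW(S) = {$, a, b}
Therefore, FOLLOW(B) = {a, b}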